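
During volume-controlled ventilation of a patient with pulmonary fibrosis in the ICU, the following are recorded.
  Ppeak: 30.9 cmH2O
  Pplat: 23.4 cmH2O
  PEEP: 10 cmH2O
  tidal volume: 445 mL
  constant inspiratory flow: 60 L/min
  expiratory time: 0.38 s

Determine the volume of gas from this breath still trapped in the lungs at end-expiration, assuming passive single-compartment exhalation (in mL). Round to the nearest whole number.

97

Flow: 60 L/min ÷ 60 = 1 L/s.
R = (PIP − Pplat)/V̇ = (30.9 − 23.4) / 1 = 7.5/1 = 7.5 cmH2O·s/L.
C = Vt/(Pplat − PEEP) = 445.0 / (23.4 − 10) = 445.0/13.4 = 33.209 mL/cmH2O.
τ = R × C = 7.5 × 0.03321 L/cmH2O = 0.2491 s.
Fraction remaining = e^(−Te/τ) = e^(−0.38/0.2491) = 0.2175.
Trapped volume = 445.0 × 0.2175 = 96.788 mL.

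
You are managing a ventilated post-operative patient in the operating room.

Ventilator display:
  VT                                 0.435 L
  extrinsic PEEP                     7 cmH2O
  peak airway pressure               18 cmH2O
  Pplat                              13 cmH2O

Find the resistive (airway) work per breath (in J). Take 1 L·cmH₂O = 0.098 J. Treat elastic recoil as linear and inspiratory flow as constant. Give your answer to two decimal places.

With constant inspiratory flow the resistive pressure is constant at PIP − Pplat = 18 − 13 = 5.0 cmH2O, so resistive work = 5.0 × 0.435 = 2.175 L·cmH2O.
× 0.098 J/(L·cmH2O) → 0.2132 J.

0.21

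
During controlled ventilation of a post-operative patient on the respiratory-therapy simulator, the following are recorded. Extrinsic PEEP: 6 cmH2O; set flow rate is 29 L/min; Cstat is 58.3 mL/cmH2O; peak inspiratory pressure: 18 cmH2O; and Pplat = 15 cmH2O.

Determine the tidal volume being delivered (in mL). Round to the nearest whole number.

Vt = Cstat × (Pplat − PEEP) = 58.3 × (15 − 6) = 58.3 × 9.0 = 524.7 mL.

525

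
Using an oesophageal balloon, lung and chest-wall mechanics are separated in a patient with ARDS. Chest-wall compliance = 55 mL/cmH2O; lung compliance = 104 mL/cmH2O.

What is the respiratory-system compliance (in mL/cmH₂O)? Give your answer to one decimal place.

Lung and chest wall are elastances in series: 1/Crs = 1/CL + 1/Ccw.
1/Crs = 1/104 + 1/55 = 0.0278.
Crs = 35.971 mL/cmH2O.

36.0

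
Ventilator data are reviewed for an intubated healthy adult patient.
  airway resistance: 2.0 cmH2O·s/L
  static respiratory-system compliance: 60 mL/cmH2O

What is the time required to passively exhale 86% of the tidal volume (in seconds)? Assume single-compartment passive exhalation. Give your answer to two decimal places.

0.24

τ = R × C = 2.0 × 60 mL/cmH2O = 2.0 × 0.060 L/cmH2O = 0.12 s.
Exhaled fraction f = 1 − e^(−t/τ) → t = −τ·ln(1 − f) = −0.12·ln(0.14) = 0.2359 s.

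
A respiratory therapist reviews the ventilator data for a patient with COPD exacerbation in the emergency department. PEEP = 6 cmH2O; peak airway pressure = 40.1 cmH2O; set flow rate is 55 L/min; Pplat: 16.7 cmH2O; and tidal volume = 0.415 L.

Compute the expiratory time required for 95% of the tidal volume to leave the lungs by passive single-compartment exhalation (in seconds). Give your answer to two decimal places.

2.97

Flow: 55 L/min ÷ 60 = 0.9167 L/s.
R = (PIP − Pplat)/V̇ = (40.1 − 16.7) / 0.9167 = 23.4/0.9167 = 25.526 cmH2O·s/L.
C = Vt/(Pplat − PEEP) = 415.0 / (16.7 − 6) = 415.0/10.7 = 38.785 mL/cmH2O.
τ = R × C = 25.526 × 0.03879 L/cmH2O = 0.9902 s.
t = −τ·ln(1 − 0.95) = −0.9902·ln(0.05) = 2.966 s.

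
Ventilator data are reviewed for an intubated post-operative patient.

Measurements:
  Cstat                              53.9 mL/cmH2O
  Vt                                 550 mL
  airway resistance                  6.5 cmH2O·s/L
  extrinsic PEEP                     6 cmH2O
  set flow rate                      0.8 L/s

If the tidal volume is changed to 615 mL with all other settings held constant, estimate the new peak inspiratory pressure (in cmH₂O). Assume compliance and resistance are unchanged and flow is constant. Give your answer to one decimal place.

PIP = Vt/C + R·V̇ + PEEP (constant-flow equation of motion).
Only the elastic term changes: ΔPIP = ΔVt / C = (615 − 550) / 53.9 = 1.206 cmH2O.
Original PIP = 550/53.9 + 6.5×0.8 + 6 = 21.404 cmH2O; new PIP = 21.404 + (1.206) = 22.61 cmH2O.

22.6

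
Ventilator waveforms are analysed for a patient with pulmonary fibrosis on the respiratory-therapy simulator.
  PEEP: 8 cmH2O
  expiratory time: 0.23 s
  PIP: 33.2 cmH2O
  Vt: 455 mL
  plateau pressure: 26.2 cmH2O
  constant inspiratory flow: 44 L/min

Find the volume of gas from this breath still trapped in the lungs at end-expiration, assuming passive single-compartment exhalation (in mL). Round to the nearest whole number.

Flow: 44 L/min ÷ 60 = 0.7333 L/s.
R = (PIP − Pplat)/V̇ = (33.2 − 26.2) / 0.7333 = 7.0/0.7333 = 9.546 cmH2O·s/L.
C = Vt/(Pplat − PEEP) = 455.0 / (26.2 − 8) = 455.0/18.2 = 25.0 mL/cmH2O.
τ = R × C = 9.546 × 0.025 L/cmH2O = 0.2387 s.
Fraction remaining = e^(−Te/τ) = e^(−0.23/0.2387) = 0.3815.
Trapped volume = 455.0 × 0.3815 = 173.58 mL.

174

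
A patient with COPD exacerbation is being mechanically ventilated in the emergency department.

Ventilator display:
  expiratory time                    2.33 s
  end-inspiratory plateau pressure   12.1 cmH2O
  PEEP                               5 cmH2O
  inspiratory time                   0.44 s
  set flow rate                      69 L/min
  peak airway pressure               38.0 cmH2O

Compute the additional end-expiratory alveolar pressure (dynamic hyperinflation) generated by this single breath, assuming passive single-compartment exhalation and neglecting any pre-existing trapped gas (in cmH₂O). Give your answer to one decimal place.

Flow: 69 L/min ÷ 60 = 1.15 L/s.
Vt = flow × Ti = 1.15 L/s × 0.44 s × 1000 mL/L = 506.0 mL.
R = (PIP − Pplat)/V̇ = (38.0 − 12.1) / 1.15 = 25.9/1.15 = 22.522 cmH2O·s/L.
C = Vt/(Pplat − PEEP) = 506.0 / (12.1 − 5) = 506.0/7.1 = 71.268 mL/cmH2O.
τ = R × C = 22.522 × 0.07127 L/cmH2O = 1.605 s.
Fraction remaining = e^(−Te/τ) = e^(−2.33/1.605) = 0.2342; trapped volume = 506.0 × 0.2342 = 118.51 mL.
Additional alveolar pressure from trapping ≈ V_trapped / C = 118.51 / 71.268 = 1.663 cmH2O.

1.7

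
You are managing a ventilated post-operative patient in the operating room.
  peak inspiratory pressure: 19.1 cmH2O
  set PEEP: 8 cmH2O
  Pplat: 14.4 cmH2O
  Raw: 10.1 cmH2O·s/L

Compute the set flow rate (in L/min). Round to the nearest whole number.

28

flow = (PIP − Pplat) / Raw = (19.1 − 14.4) / 10.1 = 0.4653 L/s × 60 = 27.918 L/min.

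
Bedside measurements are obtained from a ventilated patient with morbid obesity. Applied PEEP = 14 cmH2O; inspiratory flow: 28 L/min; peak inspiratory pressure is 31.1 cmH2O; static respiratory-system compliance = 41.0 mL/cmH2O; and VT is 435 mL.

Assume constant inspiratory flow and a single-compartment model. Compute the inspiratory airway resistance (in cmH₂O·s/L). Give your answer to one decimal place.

Flow: 28 L/min ÷ 60 = 0.4667 L/s.
Equation of motion (constant flow): PIP = Vt/C + R·V̇ + PEEP.
R·V̇ = PIP − Vt/C − PEEP = 31.1 − 435/41.0 − 14 = 31.1 − 10.61 − 14 = 6.49 cmH2O.
R = 6.49 / 0.4667 = 13.906 cmH2O·s/L.

13.9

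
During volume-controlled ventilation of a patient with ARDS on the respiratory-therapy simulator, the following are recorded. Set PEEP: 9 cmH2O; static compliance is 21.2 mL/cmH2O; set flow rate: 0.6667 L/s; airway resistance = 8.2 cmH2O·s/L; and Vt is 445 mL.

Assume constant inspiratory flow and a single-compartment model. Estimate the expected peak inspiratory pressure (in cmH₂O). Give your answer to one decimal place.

Equation of motion (constant flow): PIP = Vt/C + R·V̇ + PEEP.
PIP = 445/21.2 + 8.2×0.6667 + 9 = 20.991 + 5.467 + 9 = 35.458 cmH2O.

35.5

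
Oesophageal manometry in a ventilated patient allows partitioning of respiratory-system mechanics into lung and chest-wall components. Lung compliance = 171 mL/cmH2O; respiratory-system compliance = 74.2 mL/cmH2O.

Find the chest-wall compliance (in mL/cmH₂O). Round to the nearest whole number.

131

1/Ccw = 1/Crs − 1/CL.
1/Ccw = 1/74.2 − 1/171 = 0.007629.
Ccw = 131.08 mL/cmH2O.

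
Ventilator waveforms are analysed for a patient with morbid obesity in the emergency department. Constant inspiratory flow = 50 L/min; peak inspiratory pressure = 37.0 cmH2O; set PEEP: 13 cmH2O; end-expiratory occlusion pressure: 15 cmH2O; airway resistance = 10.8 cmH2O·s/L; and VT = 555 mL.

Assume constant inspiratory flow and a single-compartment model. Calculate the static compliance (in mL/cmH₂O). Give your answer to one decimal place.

Flow: 50 L/min ÷ 60 = 0.8333 L/s.
Total PEEP = 15 cmH2O (set 13 + intrinsic 2); this is the baseline alveolar pressure.
Equation of motion (constant flow): PIP = Vt/C + R·V̇ + PEEP.
Vt/C = PIP − R·V̇ − PEEP = 37.0 − 10.8×0.8333 − 15 = 37.0 − 9.0 − 15 = 13.0 cmH2O.
C = Vt / 13.0 = 555 / 13.0 = 42.692 mL/cmH2O.

42.7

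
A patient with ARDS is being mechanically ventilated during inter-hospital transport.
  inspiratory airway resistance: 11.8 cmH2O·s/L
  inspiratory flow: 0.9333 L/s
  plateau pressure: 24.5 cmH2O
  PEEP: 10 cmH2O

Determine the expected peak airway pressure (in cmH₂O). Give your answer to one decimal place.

35.5

PIP = Pplat + Raw × flow = 24.5 + 11.8 × 0.9333 = 24.5 + 11.013 = 35.513 cmH2O.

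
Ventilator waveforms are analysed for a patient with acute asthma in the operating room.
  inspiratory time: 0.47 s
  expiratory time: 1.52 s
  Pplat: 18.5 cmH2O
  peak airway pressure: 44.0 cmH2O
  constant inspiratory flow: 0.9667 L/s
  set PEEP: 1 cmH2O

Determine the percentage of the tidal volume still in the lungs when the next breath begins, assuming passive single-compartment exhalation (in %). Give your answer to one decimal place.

10.9

Vt = flow × Ti = 0.9667 L/s × 0.47 s × 1000 mL/L = 454.35 mL.
R = (PIP − Pplat)/V̇ = (44.0 − 18.5) / 0.9667 = 25.5/0.9667 = 26.378 cmH2O·s/L.
C = Vt/(Pplat − PEEP) = 454.35 / (18.5 − 1) = 454.35/17.5 = 25.963 mL/cmH2O.
τ = R × C = 26.378 × 0.02596 L/cmH2O = 0.6848 s.
Fraction remaining at end-expiration = e^(−Te/τ) = e^(−1.52/0.6848) = 0.1086 → 10.86%.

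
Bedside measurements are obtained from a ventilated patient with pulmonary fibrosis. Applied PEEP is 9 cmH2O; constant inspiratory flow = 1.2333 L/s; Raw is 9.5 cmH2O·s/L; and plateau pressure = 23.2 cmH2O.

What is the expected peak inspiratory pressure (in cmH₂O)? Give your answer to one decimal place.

34.9

PIP = Pplat + Raw × flow = 23.2 + 9.5 × 1.2333 = 23.2 + 11.716 = 34.916 cmH2O.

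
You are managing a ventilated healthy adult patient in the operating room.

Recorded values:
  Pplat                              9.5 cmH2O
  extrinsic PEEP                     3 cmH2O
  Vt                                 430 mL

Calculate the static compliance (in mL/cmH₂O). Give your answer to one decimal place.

66.2

Cstat = Vt / (Pplat − PEEP) = 430 / (9.5 − 3) = 430 / 6.5 = 66.154 mL/cmH2O.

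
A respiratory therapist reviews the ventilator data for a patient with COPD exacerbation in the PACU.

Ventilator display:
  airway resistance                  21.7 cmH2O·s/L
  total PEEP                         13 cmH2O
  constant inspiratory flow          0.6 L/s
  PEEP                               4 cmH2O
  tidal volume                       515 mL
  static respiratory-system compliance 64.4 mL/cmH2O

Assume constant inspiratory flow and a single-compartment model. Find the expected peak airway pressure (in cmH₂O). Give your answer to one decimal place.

34.0

Total PEEP = 13 cmH2O (set 4 + intrinsic 9); this is the baseline alveolar pressure.
Equation of motion (constant flow): PIP = Vt/C + R·V̇ + PEEP.
PIP = 515/64.4 + 21.7×0.6 + 13 = 7.997 + 13.02 + 13 = 34.017 cmH2O.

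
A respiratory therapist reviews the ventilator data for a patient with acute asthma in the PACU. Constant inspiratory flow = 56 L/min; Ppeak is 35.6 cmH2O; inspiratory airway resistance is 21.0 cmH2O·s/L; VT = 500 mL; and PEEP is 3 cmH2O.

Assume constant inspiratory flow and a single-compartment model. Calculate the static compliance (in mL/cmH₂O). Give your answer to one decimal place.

38.5

Flow: 56 L/min ÷ 60 = 0.9333 L/s.
Equation of motion (constant flow): PIP = Vt/C + R·V̇ + PEEP.
Vt/C = PIP − R·V̇ − PEEP = 35.6 − 21.0×0.9333 − 3 = 35.6 − 19.599 − 3 = 13.001 cmH2O.
C = Vt / 13.001 = 500 / 13.001 = 38.459 mL/cmH2O.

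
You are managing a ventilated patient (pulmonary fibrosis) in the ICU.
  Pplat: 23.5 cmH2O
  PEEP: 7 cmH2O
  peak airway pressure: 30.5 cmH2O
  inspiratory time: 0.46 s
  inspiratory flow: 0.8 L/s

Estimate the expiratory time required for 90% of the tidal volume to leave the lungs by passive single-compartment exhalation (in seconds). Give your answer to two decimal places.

Vt = flow × Ti = 0.8 L/s × 0.46 s × 1000 mL/L = 368.0 mL.
R = (PIP − Pplat)/V̇ = (30.5 − 23.5) / 0.8 = 7.0/0.8 = 8.75 cmH2O·s/L.
C = Vt/(Pplat − PEEP) = 368.0 / (23.5 − 7) = 368.0/16.5 = 22.303 mL/cmH2O.
τ = R × C = 8.75 × 0.0223 L/cmH2O = 0.1951 s.
t = −τ·ln(1 − 0.90) = −0.1951·ln(0.1) = 0.4492 s.

0.45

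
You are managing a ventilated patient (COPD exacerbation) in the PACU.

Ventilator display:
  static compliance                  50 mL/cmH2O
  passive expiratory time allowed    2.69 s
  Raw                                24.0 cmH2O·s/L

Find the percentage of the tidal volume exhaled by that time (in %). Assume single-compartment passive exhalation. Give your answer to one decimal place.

τ = R × C = 24.0 × 50 mL/cmH2O = 24.0 × 0.050 L/cmH2O = 1.2 s.
Passive exhalation: V(t)/V₀ = e^(−t/τ) = e^(−2.69/1.2) = 0.1063.
Fraction exhaled = 1 − 0.1063 = 0.8937 → 89.37%.

89.4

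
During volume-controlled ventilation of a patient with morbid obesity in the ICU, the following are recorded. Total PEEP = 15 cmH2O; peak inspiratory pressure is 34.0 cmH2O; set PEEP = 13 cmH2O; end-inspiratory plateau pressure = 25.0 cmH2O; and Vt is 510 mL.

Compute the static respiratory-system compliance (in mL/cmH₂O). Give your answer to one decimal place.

End-expiratory occlusion gives total PEEP = 15 cmH2O (intrinsic PEEP = 15 − 13 = 2). Use total PEEP for the elastic gradient.
Cstat = Vt / (Pplat − PEEPtotal) = 510 / (25.0 − 15) = 510 / 10.0 = 51.0 mL/cmH2O.

51.0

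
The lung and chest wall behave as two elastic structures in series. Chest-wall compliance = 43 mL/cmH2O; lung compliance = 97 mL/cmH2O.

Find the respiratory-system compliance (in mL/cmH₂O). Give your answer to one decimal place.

29.8

Lung and chest wall are elastances in series: 1/Crs = 1/CL + 1/Ccw.
1/Crs = 1/97 + 1/43 = 0.03357.
Crs = 29.789 mL/cmH2O.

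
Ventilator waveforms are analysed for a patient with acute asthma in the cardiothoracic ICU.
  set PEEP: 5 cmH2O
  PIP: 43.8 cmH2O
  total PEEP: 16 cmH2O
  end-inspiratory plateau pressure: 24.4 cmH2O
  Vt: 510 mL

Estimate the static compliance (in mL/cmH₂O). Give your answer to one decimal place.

End-expiratory occlusion gives total PEEP = 16 cmH2O (intrinsic PEEP = 16 − 5 = 11). Use total PEEP for the elastic gradient.
Cstat = Vt / (Pplat − PEEPtotal) = 510 / (24.4 − 16) = 510 / 8.4 = 60.714 mL/cmH2O.

60.7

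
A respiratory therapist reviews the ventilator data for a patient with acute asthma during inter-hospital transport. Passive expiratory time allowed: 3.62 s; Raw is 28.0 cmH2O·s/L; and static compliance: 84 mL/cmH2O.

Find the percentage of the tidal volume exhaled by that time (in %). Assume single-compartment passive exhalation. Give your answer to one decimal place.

78.5

τ = R × C = 28.0 × 84 mL/cmH2O = 28.0 × 0.084 L/cmH2O = 2.352 s.
Passive exhalation: V(t)/V₀ = e^(−t/τ) = e^(−3.62/2.352) = 0.2146.
Fraction exhaled = 1 − 0.2146 = 0.7854 → 78.54%.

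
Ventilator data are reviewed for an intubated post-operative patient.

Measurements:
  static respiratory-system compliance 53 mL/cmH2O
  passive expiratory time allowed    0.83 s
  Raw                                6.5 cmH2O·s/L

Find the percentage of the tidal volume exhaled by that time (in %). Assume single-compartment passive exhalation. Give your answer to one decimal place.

τ = R × C = 6.5 × 53 mL/cmH2O = 6.5 × 0.053 L/cmH2O = 0.3445 s.
Passive exhalation: V(t)/V₀ = e^(−t/τ) = e^(−0.83/0.3445) = 0.08988.
Fraction exhaled = 1 − 0.08988 = 0.9101 → 91.01%.

91.0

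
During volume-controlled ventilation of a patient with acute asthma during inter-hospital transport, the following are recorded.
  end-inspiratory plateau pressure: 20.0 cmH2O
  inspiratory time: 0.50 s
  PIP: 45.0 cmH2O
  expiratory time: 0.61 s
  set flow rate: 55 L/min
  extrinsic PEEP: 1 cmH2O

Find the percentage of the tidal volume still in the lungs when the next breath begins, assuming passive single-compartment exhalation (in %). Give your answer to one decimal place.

39.6

Flow: 55 L/min ÷ 60 = 0.9167 L/s.
Vt = flow × Ti = 0.9167 L/s × 0.50 s × 1000 mL/L = 458.35 mL.
R = (PIP − Pplat)/V̇ = (45.0 − 20.0) / 0.9167 = 25.0/0.9167 = 27.272 cmH2O·s/L.
C = Vt/(Pplat − PEEP) = 458.35 / (20.0 − 1) = 458.35/19.0 = 24.124 mL/cmH2O.
τ = R × C = 27.272 × 0.02412 L/cmH2O = 0.6578 s.
Fraction remaining at end-expiration = e^(−Te/τ) = e^(−0.61/0.6578) = 0.3956 → 39.56%.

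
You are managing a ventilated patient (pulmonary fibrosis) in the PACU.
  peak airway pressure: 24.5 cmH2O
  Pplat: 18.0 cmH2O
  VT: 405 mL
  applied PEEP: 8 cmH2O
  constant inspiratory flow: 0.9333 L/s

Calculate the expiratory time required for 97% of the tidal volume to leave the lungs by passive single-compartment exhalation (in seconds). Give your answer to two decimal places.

0.99

R = (PIP − Pplat)/V̇ = (24.5 − 18.0) / 0.9333 = 6.5/0.9333 = 6.965 cmH2O·s/L.
C = Vt/(Pplat − PEEP) = 405.0 / (18.0 − 8) = 405.0/10.0 = 40.5 mL/cmH2O.
τ = R × C = 6.965 × 0.0405 L/cmH2O = 0.2821 s.
t = −τ·ln(1 − 0.97) = −0.2821·ln(0.03) = 0.9892 s.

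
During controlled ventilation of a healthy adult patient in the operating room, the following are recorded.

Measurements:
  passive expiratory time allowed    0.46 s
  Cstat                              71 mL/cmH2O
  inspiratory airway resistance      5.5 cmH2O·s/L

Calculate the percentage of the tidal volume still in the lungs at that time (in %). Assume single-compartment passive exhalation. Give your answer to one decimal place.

30.8

τ = R × C = 5.5 × 71 mL/cmH2O = 5.5 × 0.071 L/cmH2O = 0.3905 s.
Passive exhalation: V(t)/V₀ = e^(−t/τ) = e^(−0.46/0.3905) = 0.3079.
Fraction remaining = 0.3079 → 30.79%.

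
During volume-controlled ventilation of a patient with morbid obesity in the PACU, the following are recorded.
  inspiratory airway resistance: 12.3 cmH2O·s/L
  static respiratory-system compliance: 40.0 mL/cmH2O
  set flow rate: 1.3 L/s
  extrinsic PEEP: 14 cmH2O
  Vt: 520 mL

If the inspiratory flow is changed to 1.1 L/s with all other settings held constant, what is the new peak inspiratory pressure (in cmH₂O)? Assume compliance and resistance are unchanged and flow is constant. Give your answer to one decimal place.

PIP = Vt/C + R·V̇ + PEEP (constant-flow equation of motion).
Only the resistive term changes: ΔPIP = R × ΔV̇ = 12.3 × (1.1 − 1.3) = 12.3 × -0.2 = -2.46 cmH2O.
Original PIP = 520/40.0 + 12.3×1.3 + 14 = 42.99 cmH2O; new PIP = 42.99 + (-2.46) = 40.53 cmH2O.

40.5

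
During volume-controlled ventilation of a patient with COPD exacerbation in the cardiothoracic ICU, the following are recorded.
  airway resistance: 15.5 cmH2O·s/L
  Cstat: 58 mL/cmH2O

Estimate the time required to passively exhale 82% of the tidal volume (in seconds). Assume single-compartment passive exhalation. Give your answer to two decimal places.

τ = R × C = 15.5 × 58 mL/cmH2O = 15.5 × 0.058 L/cmH2O = 0.899 s.
Exhaled fraction f = 1 − e^(−t/τ) → t = −τ·ln(1 − f) = −0.899·ln(0.18) = 1.542 s.

1.54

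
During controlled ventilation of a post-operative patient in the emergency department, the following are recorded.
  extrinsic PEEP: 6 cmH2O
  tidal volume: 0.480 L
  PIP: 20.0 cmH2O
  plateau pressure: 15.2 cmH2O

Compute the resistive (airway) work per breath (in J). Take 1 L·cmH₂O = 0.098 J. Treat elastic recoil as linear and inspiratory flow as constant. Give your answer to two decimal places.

0.23

With constant inspiratory flow the resistive pressure is constant at PIP − Pplat = 20.0 − 15.2 = 4.8 cmH2O, so resistive work = 4.8 × 0.480 = 2.304 L·cmH2O.
× 0.098 J/(L·cmH2O) → 0.2258 J.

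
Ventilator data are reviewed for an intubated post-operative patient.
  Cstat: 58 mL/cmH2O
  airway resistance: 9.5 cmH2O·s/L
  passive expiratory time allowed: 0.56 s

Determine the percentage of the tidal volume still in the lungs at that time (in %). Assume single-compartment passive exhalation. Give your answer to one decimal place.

τ = R × C = 9.5 × 58 mL/cmH2O = 9.5 × 0.058 L/cmH2O = 0.551 s.
Passive exhalation: V(t)/V₀ = e^(−t/τ) = e^(−0.56/0.551) = 0.3619.
Fraction remaining = 0.3619 → 36.19%.

36.2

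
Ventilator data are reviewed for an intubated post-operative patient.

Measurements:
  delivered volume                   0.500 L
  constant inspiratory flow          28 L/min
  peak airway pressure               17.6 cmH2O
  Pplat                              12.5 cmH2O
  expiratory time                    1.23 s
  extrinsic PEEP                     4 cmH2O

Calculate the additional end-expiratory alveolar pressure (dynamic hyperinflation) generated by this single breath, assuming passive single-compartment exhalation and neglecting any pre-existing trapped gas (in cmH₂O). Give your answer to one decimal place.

1.3

Flow: 28 L/min ÷ 60 = 0.4667 L/s.
R = (PIP − Pplat)/V̇ = (17.6 − 12.5) / 0.4667 = 5.1/0.4667 = 10.928 cmH2O·s/L.
C = Vt/(Pplat − PEEP) = 500.0 / (12.5 − 4) = 500.0/8.5 = 58.824 mL/cmH2O.
τ = R × C = 10.928 × 0.05882 L/cmH2O = 0.6428 s.
Fraction remaining = e^(−Te/τ) = e^(−1.23/0.6428) = 0.1476; trapped volume = 500.0 × 0.1476 = 73.8 mL.
Additional alveolar pressure from trapping ≈ V_trapped / C = 73.8 / 58.824 = 1.255 cmH2O.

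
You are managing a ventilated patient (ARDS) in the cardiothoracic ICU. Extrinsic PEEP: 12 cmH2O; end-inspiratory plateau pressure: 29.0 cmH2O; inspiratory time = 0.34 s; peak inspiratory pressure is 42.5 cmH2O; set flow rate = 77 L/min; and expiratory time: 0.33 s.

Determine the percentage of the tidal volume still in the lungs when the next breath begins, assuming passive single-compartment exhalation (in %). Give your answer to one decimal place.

29.5

Flow: 77 L/min ÷ 60 = 1.2833 L/s.
Vt = flow × Ti = 1.2833 L/s × 0.34 s × 1000 mL/L = 436.32 mL.
R = (PIP − Pplat)/V̇ = (42.5 − 29.0) / 1.2833 = 13.5/1.2833 = 10.52 cmH2O·s/L.
C = Vt/(Pplat − PEEP) = 436.32 / (29.0 − 12) = 436.32/17.0 = 25.666 mL/cmH2O.
τ = R × C = 10.52 × 0.02567 L/cmH2O = 0.27 s.
Fraction remaining at end-expiration = e^(−Te/τ) = e^(−0.33/0.27) = 0.2946 → 29.46%.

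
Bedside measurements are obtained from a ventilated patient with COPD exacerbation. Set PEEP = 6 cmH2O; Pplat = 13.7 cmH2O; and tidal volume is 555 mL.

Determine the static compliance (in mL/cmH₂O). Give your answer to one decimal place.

Cstat = Vt / (Pplat − PEEP) = 555 / (13.7 − 6) = 555 / 7.7 = 72.078 mL/cmH2O.

72.1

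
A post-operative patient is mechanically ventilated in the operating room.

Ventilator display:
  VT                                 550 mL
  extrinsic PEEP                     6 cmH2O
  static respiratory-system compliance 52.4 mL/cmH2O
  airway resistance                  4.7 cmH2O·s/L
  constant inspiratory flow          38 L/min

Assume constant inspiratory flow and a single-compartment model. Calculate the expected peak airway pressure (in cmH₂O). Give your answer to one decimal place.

Flow: 38 L/min ÷ 60 = 0.6333 L/s.
Equation of motion (constant flow): PIP = Vt/C + R·V̇ + PEEP.
PIP = 550/52.4 + 4.7×0.6333 + 6 = 10.496 + 2.977 + 6 = 19.473 cmH2O.

19.5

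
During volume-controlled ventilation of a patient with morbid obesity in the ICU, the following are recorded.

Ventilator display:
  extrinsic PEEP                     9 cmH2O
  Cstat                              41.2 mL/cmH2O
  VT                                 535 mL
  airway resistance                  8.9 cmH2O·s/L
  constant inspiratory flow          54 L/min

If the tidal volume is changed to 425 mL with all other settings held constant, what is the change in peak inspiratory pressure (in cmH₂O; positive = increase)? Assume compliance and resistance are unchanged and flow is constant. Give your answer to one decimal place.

PIP = Vt/C + R·V̇ + PEEP (constant-flow equation of motion).
Only the elastic term changes: ΔPIP = ΔVt / C = (425 − 535) / 41.2 = -2.67 cmH2O.

-2.7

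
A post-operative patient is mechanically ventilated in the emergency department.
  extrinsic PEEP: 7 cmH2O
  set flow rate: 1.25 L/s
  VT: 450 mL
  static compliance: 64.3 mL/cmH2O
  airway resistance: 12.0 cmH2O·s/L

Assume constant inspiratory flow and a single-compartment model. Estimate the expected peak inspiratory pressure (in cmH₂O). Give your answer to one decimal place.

29.0

Equation of motion (constant flow): PIP = Vt/C + R·V̇ + PEEP.
PIP = 450/64.3 + 12.0×1.25 + 7 = 6.998 + 15.0 + 7 = 28.998 cmH2O.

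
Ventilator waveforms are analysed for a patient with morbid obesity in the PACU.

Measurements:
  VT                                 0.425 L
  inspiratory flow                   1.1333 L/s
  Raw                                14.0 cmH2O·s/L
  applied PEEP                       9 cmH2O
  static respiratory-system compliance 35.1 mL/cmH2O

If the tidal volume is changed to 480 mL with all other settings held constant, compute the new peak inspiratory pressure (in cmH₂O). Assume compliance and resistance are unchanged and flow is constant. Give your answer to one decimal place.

38.5

PIP = Vt/C + R·V̇ + PEEP (constant-flow equation of motion).
Only the elastic term changes: ΔPIP = ΔVt / C = (480 − 425) / 35.1 = 1.567 cmH2O.
Original PIP = 425/35.1 + 14.0×1.1333 + 9 = 36.974 cmH2O; new PIP = 36.974 + (1.567) = 38.541 cmH2O.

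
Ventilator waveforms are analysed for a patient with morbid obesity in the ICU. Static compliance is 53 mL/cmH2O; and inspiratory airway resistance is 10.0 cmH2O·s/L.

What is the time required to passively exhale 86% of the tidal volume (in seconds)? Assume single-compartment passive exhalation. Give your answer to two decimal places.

1.04

τ = R × C = 10.0 × 53 mL/cmH2O = 10.0 × 0.053 L/cmH2O = 0.53 s.
Exhaled fraction f = 1 − e^(−t/τ) → t = −τ·ln(1 − f) = −0.53·ln(0.14) = 1.042 s.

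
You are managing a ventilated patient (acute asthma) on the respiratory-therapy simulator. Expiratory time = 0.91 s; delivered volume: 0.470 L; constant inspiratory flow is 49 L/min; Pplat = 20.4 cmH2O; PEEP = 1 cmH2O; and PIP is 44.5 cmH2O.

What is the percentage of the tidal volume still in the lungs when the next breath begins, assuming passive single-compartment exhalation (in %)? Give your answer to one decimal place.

28.0

Flow: 49 L/min ÷ 60 = 0.8167 L/s.
R = (PIP − Pplat)/V̇ = (44.5 − 20.4) / 0.8167 = 24.1/0.8167 = 29.509 cmH2O·s/L.
C = Vt/(Pplat − PEEP) = 470.0 / (20.4 − 1) = 470.0/19.4 = 24.227 mL/cmH2O.
τ = R × C = 29.509 × 0.02423 L/cmH2O = 0.715 s.
Fraction remaining at end-expiration = e^(−Te/τ) = e^(−0.91/0.715) = 0.2801 → 28.01%.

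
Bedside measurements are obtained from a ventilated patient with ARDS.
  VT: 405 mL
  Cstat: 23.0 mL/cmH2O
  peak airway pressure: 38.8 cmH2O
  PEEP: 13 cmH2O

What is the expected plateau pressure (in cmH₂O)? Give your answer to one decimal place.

Pplat = PEEP + Vt / Cstat = 13 + 405 / 23.0 = 13 + 17.609 = 30.609 cmH2O.

30.6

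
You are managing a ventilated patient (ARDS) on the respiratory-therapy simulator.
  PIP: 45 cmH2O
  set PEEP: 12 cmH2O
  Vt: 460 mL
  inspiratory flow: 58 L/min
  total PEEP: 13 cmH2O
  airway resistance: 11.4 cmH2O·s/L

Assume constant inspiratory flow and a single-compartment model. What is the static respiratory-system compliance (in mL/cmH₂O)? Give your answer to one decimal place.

21.9

Flow: 58 L/min ÷ 60 = 0.9667 L/s.
Total PEEP = 13 cmH2O (set 12 + intrinsic 1); this is the baseline alveolar pressure.
Equation of motion (constant flow): PIP = Vt/C + R·V̇ + PEEP.
Vt/C = PIP − R·V̇ − PEEP = 45 − 11.4×0.9667 − 13 = 45 − 11.02 − 13 = 20.98 cmH2O.
C = Vt / 20.98 = 460 / 20.98 = 21.926 mL/cmH2O.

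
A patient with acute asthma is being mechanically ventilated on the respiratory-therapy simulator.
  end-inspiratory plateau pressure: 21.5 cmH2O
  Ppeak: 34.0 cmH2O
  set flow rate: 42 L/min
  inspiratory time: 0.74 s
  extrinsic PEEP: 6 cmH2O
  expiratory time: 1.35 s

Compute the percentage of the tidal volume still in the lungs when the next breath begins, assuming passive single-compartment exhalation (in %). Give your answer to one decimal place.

Flow: 42 L/min ÷ 60 = 0.7 L/s.
Vt = flow × Ti = 0.7 L/s × 0.74 s × 1000 mL/L = 518.0 mL.
R = (PIP − Pplat)/V̇ = (34.0 − 21.5) / 0.7 = 12.5/0.7 = 17.857 cmH2O·s/L.
C = Vt/(Pplat − PEEP) = 518.0 / (21.5 − 6) = 518.0/15.5 = 33.419 mL/cmH2O.
τ = R × C = 17.857 × 0.03342 L/cmH2O = 0.5968 s.
Fraction remaining at end-expiration = e^(−Te/τ) = e^(−1.35/0.5968) = 0.1041 → 10.41%.

10.4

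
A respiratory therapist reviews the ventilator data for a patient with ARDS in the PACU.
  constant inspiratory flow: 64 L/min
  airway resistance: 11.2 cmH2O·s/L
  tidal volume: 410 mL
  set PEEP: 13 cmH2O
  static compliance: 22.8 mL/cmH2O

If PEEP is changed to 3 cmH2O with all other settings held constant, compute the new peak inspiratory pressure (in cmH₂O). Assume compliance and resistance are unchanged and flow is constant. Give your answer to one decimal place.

32.9

Flow: 64 L/min ÷ 60 = 1.0667 L/s.
PIP = Vt/C + R·V̇ + PEEP (constant-flow equation of motion).
Only the baseline term changes: ΔPIP = ΔPEEP = 3 − 13 = -10.0 cmH2O.
Original PIP = 410/22.8 + 11.2×1.0667 + 13 = 42.929 cmH2O; new PIP = 42.929 + (-10.0) = 32.929 cmH2O.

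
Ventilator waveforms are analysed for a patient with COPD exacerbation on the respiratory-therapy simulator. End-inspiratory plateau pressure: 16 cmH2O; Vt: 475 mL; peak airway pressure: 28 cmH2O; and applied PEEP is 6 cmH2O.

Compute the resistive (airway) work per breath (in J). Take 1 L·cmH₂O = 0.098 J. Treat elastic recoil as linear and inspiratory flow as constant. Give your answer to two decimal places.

With constant inspiratory flow the resistive pressure is constant at PIP − Pplat = 28 − 16 = 12.0 cmH2O, so resistive work = 12.0 × 0.475 = 5.7 L·cmH2O.
× 0.098 J/(L·cmH2O) → 0.5586 J.

0.56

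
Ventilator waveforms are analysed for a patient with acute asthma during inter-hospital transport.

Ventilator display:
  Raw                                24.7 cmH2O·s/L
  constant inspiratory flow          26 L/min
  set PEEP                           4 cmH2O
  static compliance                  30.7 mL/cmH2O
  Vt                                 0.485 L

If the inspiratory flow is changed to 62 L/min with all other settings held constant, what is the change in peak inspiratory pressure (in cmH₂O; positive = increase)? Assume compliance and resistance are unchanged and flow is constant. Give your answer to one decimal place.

Flow: 26 L/min ÷ 60 = 0.4333 L/s.
New flow: 62 L/min ÷ 60 = 1.0333 L/s.
PIP = Vt/C + R·V̇ + PEEP (constant-flow equation of motion).
Only the resistive term changes: ΔPIP = R × ΔV̇ = 24.7 × (1.0333 − 0.4333) = 24.7 × 0.6 = 14.82 cmH2O.

14.8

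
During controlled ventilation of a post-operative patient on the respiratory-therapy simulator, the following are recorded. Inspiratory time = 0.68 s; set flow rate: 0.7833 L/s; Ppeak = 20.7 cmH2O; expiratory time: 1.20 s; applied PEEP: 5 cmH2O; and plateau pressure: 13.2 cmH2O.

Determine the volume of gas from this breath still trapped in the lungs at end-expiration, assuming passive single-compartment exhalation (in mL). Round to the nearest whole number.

77

Vt = flow × Ti = 0.7833 L/s × 0.68 s × 1000 mL/L = 532.64 mL.
R = (PIP − Pplat)/V̇ = (20.7 − 13.2) / 0.7833 = 7.5/0.7833 = 9.575 cmH2O·s/L.
C = Vt/(Pplat − PEEP) = 532.64 / (13.2 − 5) = 532.64/8.2 = 64.956 mL/cmH2O.
τ = R × C = 9.575 × 0.06496 L/cmH2O = 0.622 s.
Fraction remaining = e^(−Te/τ) = e^(−1.20/0.622) = 0.1453.
Trapped volume = 532.64 × 0.1453 = 77.393 mL.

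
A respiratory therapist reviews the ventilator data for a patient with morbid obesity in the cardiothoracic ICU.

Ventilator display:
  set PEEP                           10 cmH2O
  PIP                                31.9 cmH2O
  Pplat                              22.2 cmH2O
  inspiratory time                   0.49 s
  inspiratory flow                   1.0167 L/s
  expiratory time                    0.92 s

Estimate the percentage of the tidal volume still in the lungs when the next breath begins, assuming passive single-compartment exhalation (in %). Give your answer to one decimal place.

Vt = flow × Ti = 1.0167 L/s × 0.49 s × 1000 mL/L = 498.18 mL.
R = (PIP − Pplat)/V̇ = (31.9 − 22.2) / 1.0167 = 9.7/1.0167 = 9.541 cmH2O·s/L.
C = Vt/(Pplat − PEEP) = 498.18 / (22.2 − 10) = 498.18/12.2 = 40.834 mL/cmH2O.
τ = R × C = 9.541 × 0.04083 L/cmH2O = 0.3896 s.
Fraction remaining at end-expiration = e^(−Te/τ) = e^(−0.92/0.3896) = 0.09429 → 9.429%.

9.4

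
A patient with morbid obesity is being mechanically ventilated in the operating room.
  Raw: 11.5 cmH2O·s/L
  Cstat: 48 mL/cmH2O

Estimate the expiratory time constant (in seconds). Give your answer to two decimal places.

0.55

τ = R × C = 11.5 × 48 mL/cmH2O = 11.5 × 0.048 L/cmH2O = 0.552 s.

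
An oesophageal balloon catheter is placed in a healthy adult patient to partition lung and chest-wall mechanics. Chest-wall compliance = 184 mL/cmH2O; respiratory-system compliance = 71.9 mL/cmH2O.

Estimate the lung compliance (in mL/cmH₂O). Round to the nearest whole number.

118

1/CL = 1/Crs − 1/Ccw.
1/CL = 1/71.9 − 1/184 = 0.008473.
CL = 118.02 mL/cmH2O.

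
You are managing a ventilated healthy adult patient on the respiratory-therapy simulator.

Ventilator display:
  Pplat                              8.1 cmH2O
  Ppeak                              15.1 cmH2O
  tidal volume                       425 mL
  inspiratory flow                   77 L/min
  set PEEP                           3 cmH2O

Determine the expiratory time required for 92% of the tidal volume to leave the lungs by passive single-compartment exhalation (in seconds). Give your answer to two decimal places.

1.15

Flow: 77 L/min ÷ 60 = 1.2833 L/s.
R = (PIP − Pplat)/V̇ = (15.1 − 8.1) / 1.2833 = 7.0/1.2833 = 5.455 cmH2O·s/L.
C = Vt/(Pplat − PEEP) = 425.0 / (8.1 − 3) = 425.0/5.1 = 83.333 mL/cmH2O.
τ = R × C = 5.455 × 0.08333 L/cmH2O = 0.4546 s.
t = −τ·ln(1 − 0.92) = −0.4546·ln(0.08) = 1.148 s.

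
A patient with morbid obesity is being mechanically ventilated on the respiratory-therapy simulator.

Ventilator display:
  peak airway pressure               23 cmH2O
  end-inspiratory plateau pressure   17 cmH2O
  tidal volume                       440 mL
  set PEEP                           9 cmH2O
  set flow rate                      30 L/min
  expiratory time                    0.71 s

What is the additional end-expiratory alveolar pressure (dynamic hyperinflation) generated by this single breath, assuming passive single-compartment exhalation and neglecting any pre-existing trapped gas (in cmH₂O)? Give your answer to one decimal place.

Flow: 30 L/min ÷ 60 = 0.5 L/s.
R = (PIP − Pplat)/V̇ = (23 − 17) / 0.5 = 6.0/0.5 = 12.0 cmH2O·s/L.
C = Vt/(Pplat − PEEP) = 440.0 / (17 − 9) = 440.0/8.0 = 55.0 mL/cmH2O.
τ = R × C = 12.0 × 0.055 L/cmH2O = 0.66 s.
Fraction remaining = e^(−Te/τ) = e^(−0.71/0.66) = 0.341; trapped volume = 440.0 × 0.341 = 150.04 mL.
Additional alveolar pressure from trapping ≈ V_trapped / C = 150.04 / 55.0 = 2.728 cmH2O.

2.7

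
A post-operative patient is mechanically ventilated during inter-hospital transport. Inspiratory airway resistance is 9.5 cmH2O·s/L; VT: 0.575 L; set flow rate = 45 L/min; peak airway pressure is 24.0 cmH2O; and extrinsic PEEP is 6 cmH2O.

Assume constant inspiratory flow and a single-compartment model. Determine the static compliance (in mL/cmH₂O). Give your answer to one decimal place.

52.9

Flow: 45 L/min ÷ 60 = 0.75 L/s.
Equation of motion (constant flow): PIP = Vt/C + R·V̇ + PEEP.
Vt/C = PIP − R·V̇ − PEEP = 24.0 − 9.5×0.75 − 6 = 24.0 − 7.125 − 6 = 10.875 cmH2O.
C = Vt / 10.875 = 575 / 10.875 = 52.874 mL/cmH2O.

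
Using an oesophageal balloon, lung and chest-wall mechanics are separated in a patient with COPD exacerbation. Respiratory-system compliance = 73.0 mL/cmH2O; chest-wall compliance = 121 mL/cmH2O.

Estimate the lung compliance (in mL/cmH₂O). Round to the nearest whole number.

184

1/CL = 1/Crs − 1/Ccw.
1/CL = 1/73.0 − 1/121 = 0.005434.
CL = 184.03 mL/cmH2O.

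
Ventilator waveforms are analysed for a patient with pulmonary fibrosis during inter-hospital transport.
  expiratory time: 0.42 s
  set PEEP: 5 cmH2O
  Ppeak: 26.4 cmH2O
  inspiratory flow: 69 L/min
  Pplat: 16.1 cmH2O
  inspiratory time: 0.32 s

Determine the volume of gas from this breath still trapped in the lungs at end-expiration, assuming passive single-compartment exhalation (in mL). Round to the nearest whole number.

Flow: 69 L/min ÷ 60 = 1.15 L/s.
Vt = flow × Ti = 1.15 L/s × 0.32 s × 1000 mL/L = 368.0 mL.
R = (PIP − Pplat)/V̇ = (26.4 − 16.1) / 1.15 = 10.3/1.15 = 8.957 cmH2O·s/L.
C = Vt/(Pplat − PEEP) = 368.0 / (16.1 − 5) = 368.0/11.1 = 33.153 mL/cmH2O.
τ = R × C = 8.957 × 0.03315 L/cmH2O = 0.2969 s.
Fraction remaining = e^(−Te/τ) = e^(−0.42/0.2969) = 0.243.
Trapped volume = 368.0 × 0.243 = 89.424 mL.

89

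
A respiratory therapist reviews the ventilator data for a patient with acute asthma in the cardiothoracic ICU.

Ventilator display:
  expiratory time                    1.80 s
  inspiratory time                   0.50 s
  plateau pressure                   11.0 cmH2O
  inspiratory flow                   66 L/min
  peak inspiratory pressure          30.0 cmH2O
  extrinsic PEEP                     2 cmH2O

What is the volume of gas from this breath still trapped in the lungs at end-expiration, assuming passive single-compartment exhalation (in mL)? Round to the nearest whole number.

100

Flow: 66 L/min ÷ 60 = 1.1 L/s.
Vt = flow × Ti = 1.1 L/s × 0.50 s × 1000 mL/L = 550.0 mL.
R = (PIP − Pplat)/V̇ = (30.0 − 11.0) / 1.1 = 19.0/1.1 = 17.273 cmH2O·s/L.
C = Vt/(Pplat − PEEP) = 550.0 / (11.0 − 2) = 550.0/9.0 = 61.111 mL/cmH2O.
τ = R × C = 17.273 × 0.06111 L/cmH2O = 1.056 s.
Fraction remaining = e^(−Te/τ) = e^(−1.80/1.056) = 0.1819.
Trapped volume = 550.0 × 0.1819 = 100.05 mL.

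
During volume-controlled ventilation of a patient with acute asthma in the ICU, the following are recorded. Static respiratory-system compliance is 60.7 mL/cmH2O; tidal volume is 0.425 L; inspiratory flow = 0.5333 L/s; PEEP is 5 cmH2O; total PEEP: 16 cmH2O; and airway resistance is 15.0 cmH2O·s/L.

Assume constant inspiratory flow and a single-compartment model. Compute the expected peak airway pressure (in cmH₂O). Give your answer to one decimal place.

Total PEEP = 16 cmH2O (set 5 + intrinsic 11); this is the baseline alveolar pressure.
Equation of motion (constant flow): PIP = Vt/C + R·V̇ + PEEP.
PIP = 425/60.7 + 15.0×0.5333 + 16 = 7.002 + 8.0 + 16 = 31.002 cmH2O.

31.0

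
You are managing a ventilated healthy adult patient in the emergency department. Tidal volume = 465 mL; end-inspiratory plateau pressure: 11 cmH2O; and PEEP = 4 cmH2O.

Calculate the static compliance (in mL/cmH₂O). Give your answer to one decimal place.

Cstat = Vt / (Pplat − PEEP) = 465 / (11 − 4) = 465 / 7.0 = 66.429 mL/cmH2O.

66.4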